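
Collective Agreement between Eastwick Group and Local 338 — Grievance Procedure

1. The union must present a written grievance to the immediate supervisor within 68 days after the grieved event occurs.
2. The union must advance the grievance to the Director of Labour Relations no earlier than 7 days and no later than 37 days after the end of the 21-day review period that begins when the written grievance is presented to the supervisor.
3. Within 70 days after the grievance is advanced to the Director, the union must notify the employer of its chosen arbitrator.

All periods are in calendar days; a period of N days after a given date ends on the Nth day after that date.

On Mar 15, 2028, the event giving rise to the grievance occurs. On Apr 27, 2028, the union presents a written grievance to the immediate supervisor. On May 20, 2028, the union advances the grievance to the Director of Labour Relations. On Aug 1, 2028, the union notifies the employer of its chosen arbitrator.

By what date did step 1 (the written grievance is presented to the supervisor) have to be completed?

May 22, 2028

Step 1 runs from Mar 15, 2028, when the grieved event occurs. 68 days after Mar 15, 2028 is May 22, 2028.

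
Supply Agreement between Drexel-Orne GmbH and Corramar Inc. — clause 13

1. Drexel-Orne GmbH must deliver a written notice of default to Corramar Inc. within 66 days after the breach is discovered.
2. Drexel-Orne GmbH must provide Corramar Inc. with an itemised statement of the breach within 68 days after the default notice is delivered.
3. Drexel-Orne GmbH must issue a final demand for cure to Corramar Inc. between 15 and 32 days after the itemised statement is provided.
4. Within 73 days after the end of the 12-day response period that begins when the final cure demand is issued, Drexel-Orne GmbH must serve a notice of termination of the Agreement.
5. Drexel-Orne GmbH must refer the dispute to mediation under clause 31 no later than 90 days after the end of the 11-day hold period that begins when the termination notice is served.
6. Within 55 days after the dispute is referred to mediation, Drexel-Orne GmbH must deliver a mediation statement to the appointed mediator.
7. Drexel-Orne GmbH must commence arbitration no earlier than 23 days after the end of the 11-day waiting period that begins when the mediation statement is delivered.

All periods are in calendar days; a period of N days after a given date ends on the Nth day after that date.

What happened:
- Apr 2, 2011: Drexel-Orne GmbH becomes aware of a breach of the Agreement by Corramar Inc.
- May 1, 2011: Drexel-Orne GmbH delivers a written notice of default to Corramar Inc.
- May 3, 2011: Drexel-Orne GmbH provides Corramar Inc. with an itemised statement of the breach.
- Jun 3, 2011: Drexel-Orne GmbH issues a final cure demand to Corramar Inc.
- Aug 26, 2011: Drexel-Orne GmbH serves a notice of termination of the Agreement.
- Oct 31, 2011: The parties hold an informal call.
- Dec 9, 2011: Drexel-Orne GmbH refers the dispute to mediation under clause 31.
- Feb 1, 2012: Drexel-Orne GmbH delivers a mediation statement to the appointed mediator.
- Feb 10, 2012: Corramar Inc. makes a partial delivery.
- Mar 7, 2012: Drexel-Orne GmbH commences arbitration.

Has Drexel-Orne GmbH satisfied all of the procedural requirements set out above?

No

Step 1: 66 days after Apr 2, 2011 (when the breach is discovered) is Jun 7, 2011; completed May 1, 2011, before the deadline.
Step 2: 68 days after May 1, 2011 (when the default notice is delivered) is Jul 8, 2011; done May 3, 2011 — timely.
Step 3: the window is 15–32 days after May 3, 2011 (when the itemised statement is provided), so May 18, 2011 through Jun 4, 2011; done Jun 3, 2011 — within the window.
Step 4: 73 days after Jun 15, 2011 (end of the 12-day response period, which began when the final cure demand is issued on Jun 3, 2011) is Aug 27, 2011; done Aug 26, 2011 — timely.
Step 5: 90 days after Sep 6, 2011 (end of the 11-day hold period, which began when the termination notice is served on Aug 26, 2011) is Dec 5, 2011; Dec 9, 2011 misses that deadline by 4 days.
That is the first point of non-compliance.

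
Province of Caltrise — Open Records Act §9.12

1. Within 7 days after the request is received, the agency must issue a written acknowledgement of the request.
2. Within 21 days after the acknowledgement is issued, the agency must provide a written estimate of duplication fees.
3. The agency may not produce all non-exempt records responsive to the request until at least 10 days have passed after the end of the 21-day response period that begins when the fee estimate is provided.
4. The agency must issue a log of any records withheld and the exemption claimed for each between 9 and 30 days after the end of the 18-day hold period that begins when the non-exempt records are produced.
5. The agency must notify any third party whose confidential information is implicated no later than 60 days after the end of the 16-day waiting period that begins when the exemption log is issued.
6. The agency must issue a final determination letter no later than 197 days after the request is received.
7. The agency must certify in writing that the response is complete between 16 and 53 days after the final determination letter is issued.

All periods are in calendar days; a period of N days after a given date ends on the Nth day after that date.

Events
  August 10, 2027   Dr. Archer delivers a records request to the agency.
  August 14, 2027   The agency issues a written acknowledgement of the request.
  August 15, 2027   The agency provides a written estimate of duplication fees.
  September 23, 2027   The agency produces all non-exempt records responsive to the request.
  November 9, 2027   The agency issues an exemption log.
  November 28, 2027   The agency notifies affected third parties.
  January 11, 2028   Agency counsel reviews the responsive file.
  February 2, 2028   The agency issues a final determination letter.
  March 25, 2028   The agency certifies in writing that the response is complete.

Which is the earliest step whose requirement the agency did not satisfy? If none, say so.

None — every step was satisfied

Step 1: 7 days after August 10, 2027 (when the request is received) is August 17, 2027; completed August 14, 2027, before the deadline.
Step 2: 21 days after August 14, 2027 (when the acknowledgement is issued) is September 4, 2027; August 15, 2027 is within that limit.
Step 3: the earliest permitted date is 10 days after September 5, 2027 (end of the 21-day response period, which began when the fee estimate is provided on August 15, 2027), i.e. September 15, 2027; done September 23, 2027, after the minimum wait.
Step 4: the window is 9–30 days after October 11, 2027 (end of the 18-day hold period, which began when the non-exempt records are produced on September 23, 2027), so October 20, 2027 through November 10, 2027; done November 9, 2027, which is between those dates.
Step 5: 60 days after November 25, 2027 (end of the 16-day waiting period, which began when the exemption log is issued on November 9, 2027) is January 24, 2028; completed November 28, 2027, before the deadline.
Step 6: 197 days after August 10, 2027 (when the request is received) is February 23, 2028; completed February 2, 2028, before the deadline.
Step 7: the window is 16–53 days after February 2, 2028 (when the final determination letter is issued), so February 18, 2028 through March 26, 2028; done March 25, 2028, which is between those dates.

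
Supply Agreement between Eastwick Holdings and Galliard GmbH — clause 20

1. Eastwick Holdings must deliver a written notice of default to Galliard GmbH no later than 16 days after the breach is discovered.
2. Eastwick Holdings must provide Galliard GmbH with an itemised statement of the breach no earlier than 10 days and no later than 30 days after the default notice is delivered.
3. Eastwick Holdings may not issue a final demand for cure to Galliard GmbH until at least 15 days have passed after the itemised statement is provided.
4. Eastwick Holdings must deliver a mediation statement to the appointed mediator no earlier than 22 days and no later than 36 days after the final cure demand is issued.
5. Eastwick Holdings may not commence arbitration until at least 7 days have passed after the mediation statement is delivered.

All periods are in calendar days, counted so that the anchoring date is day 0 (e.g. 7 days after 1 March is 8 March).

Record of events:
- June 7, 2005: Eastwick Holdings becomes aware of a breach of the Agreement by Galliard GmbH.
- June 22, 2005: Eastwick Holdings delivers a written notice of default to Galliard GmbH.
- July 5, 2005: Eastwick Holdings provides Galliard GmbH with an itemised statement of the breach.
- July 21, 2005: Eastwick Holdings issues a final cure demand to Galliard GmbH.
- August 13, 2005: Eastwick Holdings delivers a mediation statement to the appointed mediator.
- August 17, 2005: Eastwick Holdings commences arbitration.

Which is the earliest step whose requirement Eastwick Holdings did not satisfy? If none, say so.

Step 1: 16 days after June 7, 2005 (when the breach is discovered) is June 23, 2005; completed June 22, 2005, before the deadline.
Step 2: the window is 10–30 days after June 22, 2005 (when the default notice is delivered), so July 2, 2005 through July 22, 2005; done July 5, 2005, which is between those dates.
Step 3: the earliest permitted date is 15 days after July 5, 2005 (when the itemised statement is provided), i.e. July 20, 2005; done July 21, 2005, after the minimum wait.
Step 4: the window is 22–36 days after July 21, 2005 (when the final cure demand is issued), so August 12, 2005 through August 26, 2005; done August 13, 2005, which is between those dates.
Step 5: the earliest permitted date is 7 days after August 13, 2005 (when the mediation statement is delivered), i.e. August 20, 2005; acted on August 17, 2005, 3 days prematurely.
The procedure was therefore not followed at step 5.

Step 5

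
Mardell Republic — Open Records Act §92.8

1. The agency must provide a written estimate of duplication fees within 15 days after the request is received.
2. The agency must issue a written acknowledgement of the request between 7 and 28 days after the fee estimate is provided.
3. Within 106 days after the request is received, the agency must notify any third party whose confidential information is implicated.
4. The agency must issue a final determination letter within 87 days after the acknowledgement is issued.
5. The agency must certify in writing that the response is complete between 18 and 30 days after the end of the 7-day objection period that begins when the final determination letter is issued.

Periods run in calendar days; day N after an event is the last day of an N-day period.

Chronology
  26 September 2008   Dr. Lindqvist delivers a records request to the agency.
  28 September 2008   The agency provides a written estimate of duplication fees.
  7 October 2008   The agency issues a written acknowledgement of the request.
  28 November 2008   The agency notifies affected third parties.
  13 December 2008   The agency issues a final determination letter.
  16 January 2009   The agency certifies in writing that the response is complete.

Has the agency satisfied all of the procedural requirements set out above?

Yes

(1) due by 26 September 2008 + 15 days = 11 October 2008; done 28 September 2008 — timely.
(2) the permitted window runs from 28 September 2008 + 7 = 5 October 2008 to 28 September 2008 + 28 = 26 October 2008; done 7 October 2008 — within the window.
(3) due by 26 September 2008 + 106 days = 10 January 2009; completed 28 November 2008, before the deadline.
(4) due by 7 October 2008 + 87 days = 2 January 2009; completed 13 December 2008, before the deadline.
(5) the permitted window runs from 20 December 2008 + 18 = 7 January 2009 to 20 December 2008 + 30 = 19 January 2009; 16 January 2009 falls inside that range.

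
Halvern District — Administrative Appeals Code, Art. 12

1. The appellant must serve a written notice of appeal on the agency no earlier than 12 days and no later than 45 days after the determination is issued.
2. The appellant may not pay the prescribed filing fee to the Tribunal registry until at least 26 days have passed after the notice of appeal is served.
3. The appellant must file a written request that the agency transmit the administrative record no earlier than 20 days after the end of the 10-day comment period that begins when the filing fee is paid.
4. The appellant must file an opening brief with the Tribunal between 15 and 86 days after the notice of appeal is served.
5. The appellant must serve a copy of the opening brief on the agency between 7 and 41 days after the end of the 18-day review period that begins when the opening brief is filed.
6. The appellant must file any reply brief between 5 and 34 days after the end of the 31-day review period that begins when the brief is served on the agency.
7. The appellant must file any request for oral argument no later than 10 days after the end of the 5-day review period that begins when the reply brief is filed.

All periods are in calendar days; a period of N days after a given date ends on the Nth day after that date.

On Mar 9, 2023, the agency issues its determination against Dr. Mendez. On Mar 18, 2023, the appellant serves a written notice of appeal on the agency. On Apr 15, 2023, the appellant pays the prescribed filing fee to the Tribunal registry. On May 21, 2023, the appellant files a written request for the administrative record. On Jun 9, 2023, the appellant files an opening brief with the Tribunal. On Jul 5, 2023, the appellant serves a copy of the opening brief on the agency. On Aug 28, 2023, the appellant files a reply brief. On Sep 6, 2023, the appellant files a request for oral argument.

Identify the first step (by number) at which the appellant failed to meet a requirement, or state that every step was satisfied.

(1) the permitted window runs from Mar 9, 2023 + 12 = Mar 21, 2023 to Mar 9, 2023 + 45 = Apr 23, 2023; Mar 18, 2023 is 3 days too early.
The procedure was therefore not followed at step 1.

Step 1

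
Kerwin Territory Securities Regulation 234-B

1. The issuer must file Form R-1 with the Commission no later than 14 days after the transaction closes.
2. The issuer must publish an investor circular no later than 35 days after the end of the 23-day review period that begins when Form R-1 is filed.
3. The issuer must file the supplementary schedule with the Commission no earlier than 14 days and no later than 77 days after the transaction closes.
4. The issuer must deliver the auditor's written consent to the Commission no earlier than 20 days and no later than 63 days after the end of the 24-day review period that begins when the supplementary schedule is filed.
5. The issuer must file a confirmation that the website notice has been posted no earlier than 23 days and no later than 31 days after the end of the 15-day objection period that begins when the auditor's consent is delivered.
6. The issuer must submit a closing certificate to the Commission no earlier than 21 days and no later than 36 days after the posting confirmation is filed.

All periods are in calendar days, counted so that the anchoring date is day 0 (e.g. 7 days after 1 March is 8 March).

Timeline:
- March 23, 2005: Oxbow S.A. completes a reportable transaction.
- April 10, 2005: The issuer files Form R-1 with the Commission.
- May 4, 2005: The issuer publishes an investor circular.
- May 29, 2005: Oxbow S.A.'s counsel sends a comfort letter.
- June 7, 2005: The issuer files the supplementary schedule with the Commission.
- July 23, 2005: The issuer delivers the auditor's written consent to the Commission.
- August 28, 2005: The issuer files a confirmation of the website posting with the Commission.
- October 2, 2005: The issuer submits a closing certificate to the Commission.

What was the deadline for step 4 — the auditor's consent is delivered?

September 2, 2005

The supplementary schedule is filed on June 7, 2005; the 24-day review period therefore ends July 1, 2005, and step 4 runs from that date. The window is 20–63 days after July 1, 2005; it closes on September 2, 2005.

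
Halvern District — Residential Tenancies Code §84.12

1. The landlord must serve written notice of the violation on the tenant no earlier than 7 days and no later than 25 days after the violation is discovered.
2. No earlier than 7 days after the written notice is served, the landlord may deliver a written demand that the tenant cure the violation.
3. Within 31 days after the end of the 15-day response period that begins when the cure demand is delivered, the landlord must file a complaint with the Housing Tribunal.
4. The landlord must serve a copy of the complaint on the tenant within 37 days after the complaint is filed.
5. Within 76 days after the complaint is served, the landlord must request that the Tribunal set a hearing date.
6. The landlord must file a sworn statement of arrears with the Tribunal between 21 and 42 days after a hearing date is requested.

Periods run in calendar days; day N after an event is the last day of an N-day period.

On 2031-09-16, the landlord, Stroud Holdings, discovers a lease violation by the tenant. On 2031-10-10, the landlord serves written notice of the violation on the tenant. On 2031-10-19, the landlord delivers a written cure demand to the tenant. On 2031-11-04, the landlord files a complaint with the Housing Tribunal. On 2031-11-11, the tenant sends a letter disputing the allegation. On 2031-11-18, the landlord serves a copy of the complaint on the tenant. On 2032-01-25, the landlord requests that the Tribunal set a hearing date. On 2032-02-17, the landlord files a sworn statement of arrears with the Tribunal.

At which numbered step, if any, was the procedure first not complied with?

Step 1 — 7 and 25 days from 2031-09-16 (when the violation is discovered) are 2031-09-23 and 2031-10-11 respectively; done 2031-10-10 — within the window.
Step 2 — must wait 7 days from 2031-10-10 (when the written notice is served), so not before 2031-10-17; 2031-10-19 is on or after that date.
Step 3 — counting 31 days from 2031-11-03 (end of the 15-day response period, which began when the cure demand is delivered on 2031-10-19) gives a deadline of 2031-12-04; done 2031-11-04 — timely.
Step 4 — counting 37 days from 2031-11-04 (when the complaint is filed) gives a deadline of 2031-12-11; completed 2031-11-18, before the deadline.
Step 5 — counting 76 days from 2031-11-18 (when the complaint is served) gives a deadline of 2032-02-02; completed 2032-01-25, before the deadline.
Step 6 — 21 and 42 days from 2032-01-25 (when a hearing date is requested) are 2032-02-15 and 2032-03-07 respectively; done 2032-02-17, which is between those dates.

None — every step was satisfied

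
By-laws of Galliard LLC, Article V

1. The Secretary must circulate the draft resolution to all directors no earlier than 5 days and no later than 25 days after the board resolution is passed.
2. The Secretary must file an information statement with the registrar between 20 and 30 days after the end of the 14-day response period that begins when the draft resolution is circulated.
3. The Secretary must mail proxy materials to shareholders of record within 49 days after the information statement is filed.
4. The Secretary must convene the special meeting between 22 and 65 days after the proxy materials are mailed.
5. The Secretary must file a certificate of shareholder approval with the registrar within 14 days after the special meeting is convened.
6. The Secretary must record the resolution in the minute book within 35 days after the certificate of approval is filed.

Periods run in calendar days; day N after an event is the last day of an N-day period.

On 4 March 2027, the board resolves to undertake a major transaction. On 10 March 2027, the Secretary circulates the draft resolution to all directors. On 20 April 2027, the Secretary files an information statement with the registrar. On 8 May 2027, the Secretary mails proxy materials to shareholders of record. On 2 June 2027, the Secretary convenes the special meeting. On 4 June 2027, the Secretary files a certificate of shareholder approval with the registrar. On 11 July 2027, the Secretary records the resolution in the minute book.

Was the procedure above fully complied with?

No

Step 1 — 5 and 25 days from 4 March 2027 (when the board resolution is passed) are 9 March 2027 and 29 March 2027 respectively; 10 March 2027 falls inside that range.
Step 2 — 20 and 30 days from 24 March 2027 (end of the 14-day response period, which began when the draft resolution is circulated on 10 March 2027) are 13 April 2027 and 23 April 2027 respectively; 20 April 2027 falls inside that range.
Step 3 — counting 49 days from 20 April 2027 (when the information statement is filed) gives a deadline of 8 June 2027; completed 8 May 2027, before the deadline.
Step 4 — 22 and 65 days from 8 May 2027 (when the proxy materials are mailed) are 30 May 2027 and 12 July 2027 respectively; done 2 June 2027 — within the window.
Step 5 — counting 14 days from 2 June 2027 (when the special meeting is convened) gives a deadline of 16 June 2027; done 4 June 2027 — timely.
Step 6 — counting 35 days from 4 June 2027 (when the certificate of approval is filed) gives a deadline of 9 July 2027; done 11 July 2027 — 2 days late.
Later steps need not be reached.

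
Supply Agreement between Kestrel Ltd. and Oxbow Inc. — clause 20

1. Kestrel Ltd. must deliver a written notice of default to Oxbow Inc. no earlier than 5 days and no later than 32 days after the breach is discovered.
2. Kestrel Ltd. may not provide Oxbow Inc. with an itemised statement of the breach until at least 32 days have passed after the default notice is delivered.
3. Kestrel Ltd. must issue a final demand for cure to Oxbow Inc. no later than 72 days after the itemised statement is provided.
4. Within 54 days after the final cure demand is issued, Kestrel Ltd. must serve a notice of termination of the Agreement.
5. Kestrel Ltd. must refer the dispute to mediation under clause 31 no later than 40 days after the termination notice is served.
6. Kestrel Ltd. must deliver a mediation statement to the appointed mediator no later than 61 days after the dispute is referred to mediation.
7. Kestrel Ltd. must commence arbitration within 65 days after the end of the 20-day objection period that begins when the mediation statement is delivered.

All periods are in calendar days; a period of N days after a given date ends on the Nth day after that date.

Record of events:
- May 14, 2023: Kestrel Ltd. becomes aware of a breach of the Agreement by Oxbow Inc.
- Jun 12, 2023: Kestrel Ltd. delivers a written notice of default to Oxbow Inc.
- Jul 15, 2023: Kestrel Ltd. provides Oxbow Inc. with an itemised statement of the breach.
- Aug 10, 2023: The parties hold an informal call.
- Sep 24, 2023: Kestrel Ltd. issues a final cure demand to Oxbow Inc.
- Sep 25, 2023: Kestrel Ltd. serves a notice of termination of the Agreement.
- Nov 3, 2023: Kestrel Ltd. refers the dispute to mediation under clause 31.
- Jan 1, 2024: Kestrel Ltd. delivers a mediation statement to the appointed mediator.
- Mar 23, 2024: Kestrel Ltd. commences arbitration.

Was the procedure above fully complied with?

Yes

Step 1 — 5 and 32 days from May 14, 2023 (when the breach is discovered) are May 19, 2023 and Jun 15, 2023 respectively; done Jun 12, 2023 — within the window.
Step 2 — must wait 32 days from Jun 12, 2023 (when the default notice is delivered), so not before Jul 14, 2023; Jul 15, 2023 is on or after that date.
Step 3 — counting 72 days from Jul 15, 2023 (when the itemised statement is provided) gives a deadline of Sep 25, 2023; done Sep 24, 2023 — timely.
Step 4 — counting 54 days from Sep 24, 2023 (when the final cure demand is issued) gives a deadline of Nov 17, 2023; completed Sep 25, 2023, before the deadline.
Step 5 — counting 40 days from Sep 25, 2023 (when the termination notice is served) gives a deadline of Nov 4, 2023; done Nov 3, 2023 — timely.
Step 6 — counting 61 days from Nov 3, 2023 (when the dispute is referred to mediation) gives a deadline of Jan 3, 2024; completed Jan 1, 2024, before the deadline.
Step 7 — counting 65 days from Jan 21, 2024 (end of the 20-day objection period, which began when the mediation statement is delivered on Jan 1, 2024) gives a deadline of Mar 26, 2024; done Mar 23, 2024 — timely.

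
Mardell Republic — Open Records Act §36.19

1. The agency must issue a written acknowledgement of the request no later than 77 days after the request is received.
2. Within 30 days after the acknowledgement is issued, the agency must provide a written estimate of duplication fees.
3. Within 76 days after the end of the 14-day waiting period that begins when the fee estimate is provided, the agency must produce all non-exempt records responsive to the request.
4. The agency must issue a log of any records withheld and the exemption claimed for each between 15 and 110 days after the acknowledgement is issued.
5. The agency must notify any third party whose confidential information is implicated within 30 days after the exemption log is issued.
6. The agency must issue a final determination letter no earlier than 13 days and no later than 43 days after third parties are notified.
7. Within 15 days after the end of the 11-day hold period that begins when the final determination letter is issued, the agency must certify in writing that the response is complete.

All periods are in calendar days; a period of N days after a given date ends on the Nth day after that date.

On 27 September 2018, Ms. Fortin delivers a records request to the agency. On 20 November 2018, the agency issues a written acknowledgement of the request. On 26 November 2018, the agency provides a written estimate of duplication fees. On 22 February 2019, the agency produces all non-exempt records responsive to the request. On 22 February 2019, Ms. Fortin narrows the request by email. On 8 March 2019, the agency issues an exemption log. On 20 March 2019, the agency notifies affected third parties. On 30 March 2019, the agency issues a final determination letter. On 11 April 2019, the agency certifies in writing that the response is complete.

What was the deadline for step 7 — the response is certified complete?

The final determination letter is issued on 30 March 2019; the 11-day hold period therefore ends 10 April 2019, and step 7 runs from that date. 15 days after 10 April 2019 is 25 April 2019.

25 April 2019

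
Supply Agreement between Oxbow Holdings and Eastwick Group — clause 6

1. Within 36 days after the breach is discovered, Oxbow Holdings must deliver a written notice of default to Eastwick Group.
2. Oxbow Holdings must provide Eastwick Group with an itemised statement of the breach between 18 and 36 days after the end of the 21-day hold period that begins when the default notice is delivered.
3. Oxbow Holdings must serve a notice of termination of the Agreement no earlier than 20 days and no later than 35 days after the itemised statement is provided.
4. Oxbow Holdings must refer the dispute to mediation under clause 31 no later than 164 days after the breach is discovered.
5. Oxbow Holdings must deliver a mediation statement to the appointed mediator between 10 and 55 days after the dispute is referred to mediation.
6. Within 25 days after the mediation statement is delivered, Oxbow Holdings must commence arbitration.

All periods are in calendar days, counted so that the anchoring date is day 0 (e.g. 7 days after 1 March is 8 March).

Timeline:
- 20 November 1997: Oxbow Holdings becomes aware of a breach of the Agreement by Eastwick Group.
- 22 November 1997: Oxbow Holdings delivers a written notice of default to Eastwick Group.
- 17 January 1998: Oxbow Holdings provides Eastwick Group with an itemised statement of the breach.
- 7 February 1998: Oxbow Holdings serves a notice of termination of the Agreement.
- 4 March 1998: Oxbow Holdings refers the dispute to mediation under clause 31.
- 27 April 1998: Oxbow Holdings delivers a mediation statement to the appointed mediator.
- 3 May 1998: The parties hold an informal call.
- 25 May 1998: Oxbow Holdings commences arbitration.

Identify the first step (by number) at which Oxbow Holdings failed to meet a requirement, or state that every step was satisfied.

Step 1 — counting 36 days from 20 November 1997 (when the breach is discovered) gives a deadline of 26 December 1997; 22 November 1997 is within that limit.
Step 2 — 18 and 36 days from 13 December 1997 (end of the 21-day hold period, which began when the default notice is delivered on 22 November 1997) are 31 December 1997 and 18 January 1998 respectively; 17 January 1998 falls inside that range.
Step 3 — 20 and 35 days from 17 January 1998 (when the itemised statement is provided) are 6 February 1998 and 21 February 1998 respectively; 7 February 1998 falls inside that range.
Step 4 — counting 164 days from 20 November 1997 (when the breach is discovered) gives a deadline of 3 May 1998; 4 March 1998 is within that limit.
Step 5 — 10 and 55 days from 4 March 1998 (when the dispute is referred to mediation) are 14 March 1998 and 28 April 1998 respectively; 27 April 1998 falls inside that range.
Step 6 — counting 25 days from 27 April 1998 (when the mediation statement is delivered) gives a deadline of 22 May 1998; 25 May 1998 misses that deadline by 3 days.
That is the first point of non-compliance.

Step 6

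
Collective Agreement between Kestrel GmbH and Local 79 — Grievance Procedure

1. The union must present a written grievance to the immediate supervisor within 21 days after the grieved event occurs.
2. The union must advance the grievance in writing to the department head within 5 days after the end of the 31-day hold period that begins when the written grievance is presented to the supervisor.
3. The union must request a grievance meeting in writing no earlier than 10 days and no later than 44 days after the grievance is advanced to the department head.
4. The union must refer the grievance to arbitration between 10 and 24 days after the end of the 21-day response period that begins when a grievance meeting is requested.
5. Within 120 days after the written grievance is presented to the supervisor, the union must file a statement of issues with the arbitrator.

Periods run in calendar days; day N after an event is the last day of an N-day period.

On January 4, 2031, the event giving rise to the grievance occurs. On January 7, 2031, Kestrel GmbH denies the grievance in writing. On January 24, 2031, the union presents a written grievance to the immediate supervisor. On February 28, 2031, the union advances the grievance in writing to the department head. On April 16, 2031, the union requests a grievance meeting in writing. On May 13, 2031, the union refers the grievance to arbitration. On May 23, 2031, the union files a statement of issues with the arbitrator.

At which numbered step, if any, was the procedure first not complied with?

(1) due by January 4, 2031 + 21 days = January 25, 2031; completed January 24, 2031, before the deadline.
(2) due by February 24, 2031 + 5 days = March 1, 2031; February 28, 2031 is within that limit.
(3) the permitted window runs from February 28, 2031 + 10 = March 10, 2031 to February 28, 2031 + 44 = April 13, 2031; April 16, 2031 is 3 days past the end of the window.

Step 3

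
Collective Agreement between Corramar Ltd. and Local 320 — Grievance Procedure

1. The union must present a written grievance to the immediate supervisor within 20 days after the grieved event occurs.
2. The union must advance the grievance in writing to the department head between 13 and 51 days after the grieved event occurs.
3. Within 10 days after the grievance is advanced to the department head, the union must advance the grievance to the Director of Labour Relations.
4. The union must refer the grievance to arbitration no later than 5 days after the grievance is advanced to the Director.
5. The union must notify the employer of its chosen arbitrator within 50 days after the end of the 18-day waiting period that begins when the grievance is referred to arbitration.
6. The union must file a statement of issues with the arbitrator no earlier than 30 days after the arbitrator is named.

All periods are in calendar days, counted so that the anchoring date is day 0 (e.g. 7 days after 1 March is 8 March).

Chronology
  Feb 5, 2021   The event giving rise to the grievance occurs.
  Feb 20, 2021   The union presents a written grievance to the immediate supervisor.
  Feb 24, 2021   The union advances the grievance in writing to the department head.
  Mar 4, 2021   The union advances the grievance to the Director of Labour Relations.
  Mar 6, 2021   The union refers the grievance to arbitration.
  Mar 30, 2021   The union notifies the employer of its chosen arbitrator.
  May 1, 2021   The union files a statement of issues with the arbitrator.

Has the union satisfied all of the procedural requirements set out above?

Step 1 — counting 20 days from Feb 5, 2021 (when the grieved event occurs) gives a deadline of Feb 25, 2021; Feb 20, 2021 is within that limit.
Step 2 — 13 and 51 days from Feb 5, 2021 (when the grieved event occurs) are Feb 18, 2021 and Mar 28, 2021 respectively; Feb 24, 2021 falls inside that range.
Step 3 — counting 10 days from Feb 24, 2021 (when the grievance is advanced to the department head) gives a deadline of Mar 6, 2021; Mar 4, 2021 is within that limit.
Step 4 — counting 5 days from Mar 4, 2021 (when the grievance is advanced to the Director) gives a deadline of Mar 9, 2021; done Mar 6, 2021 — timely.
Step 5 — counting 50 days from Mar 24, 2021 (end of the 18-day waiting period, which began when the grievance is referred to arbitration on Mar 6, 2021) gives a deadline of May 13, 2021; Mar 30, 2021 is within that limit.
Step 6 — must wait 30 days from Mar 30, 2021 (when the arbitrator is named), so not before Apr 29, 2021; May 1, 2021 is on or after that date.

Yes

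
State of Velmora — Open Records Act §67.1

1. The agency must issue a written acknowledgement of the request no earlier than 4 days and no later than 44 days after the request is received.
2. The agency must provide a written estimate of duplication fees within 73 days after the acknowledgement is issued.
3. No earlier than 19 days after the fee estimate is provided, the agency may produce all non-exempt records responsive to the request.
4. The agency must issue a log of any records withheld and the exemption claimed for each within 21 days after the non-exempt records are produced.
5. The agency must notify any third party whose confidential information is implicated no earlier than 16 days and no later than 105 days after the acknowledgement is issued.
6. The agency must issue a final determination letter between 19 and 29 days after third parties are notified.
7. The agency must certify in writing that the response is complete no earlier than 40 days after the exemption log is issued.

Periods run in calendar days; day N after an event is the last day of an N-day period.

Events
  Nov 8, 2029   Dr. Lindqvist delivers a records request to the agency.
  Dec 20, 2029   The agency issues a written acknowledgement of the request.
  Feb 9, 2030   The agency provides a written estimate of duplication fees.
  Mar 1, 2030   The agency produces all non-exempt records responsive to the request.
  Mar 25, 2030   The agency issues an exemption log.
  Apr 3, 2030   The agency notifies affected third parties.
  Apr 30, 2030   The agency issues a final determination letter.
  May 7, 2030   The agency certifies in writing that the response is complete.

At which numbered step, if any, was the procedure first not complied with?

Step 1: the window is 4–44 days after Nov 8, 2029 (when the request is received), so Nov 12, 2029 through Dec 22, 2029; done Dec 20, 2029, which is between those dates.
Step 2: 73 days after Dec 20, 2029 (when the acknowledgement is issued) is Mar 3, 2030; Feb 9, 2030 is within that limit.
Step 3: the earliest permitted date is 19 days after Feb 9, 2030 (when the fee estimate is provided), i.e. Feb 28, 2030; Mar 1, 2030 is on or after that date.
Step 4: 21 days after Mar 1, 2030 (when the non-exempt records are produced) is Mar 22, 2030; not done until Mar 25, 2030, 3 days after the deadline.

Step 4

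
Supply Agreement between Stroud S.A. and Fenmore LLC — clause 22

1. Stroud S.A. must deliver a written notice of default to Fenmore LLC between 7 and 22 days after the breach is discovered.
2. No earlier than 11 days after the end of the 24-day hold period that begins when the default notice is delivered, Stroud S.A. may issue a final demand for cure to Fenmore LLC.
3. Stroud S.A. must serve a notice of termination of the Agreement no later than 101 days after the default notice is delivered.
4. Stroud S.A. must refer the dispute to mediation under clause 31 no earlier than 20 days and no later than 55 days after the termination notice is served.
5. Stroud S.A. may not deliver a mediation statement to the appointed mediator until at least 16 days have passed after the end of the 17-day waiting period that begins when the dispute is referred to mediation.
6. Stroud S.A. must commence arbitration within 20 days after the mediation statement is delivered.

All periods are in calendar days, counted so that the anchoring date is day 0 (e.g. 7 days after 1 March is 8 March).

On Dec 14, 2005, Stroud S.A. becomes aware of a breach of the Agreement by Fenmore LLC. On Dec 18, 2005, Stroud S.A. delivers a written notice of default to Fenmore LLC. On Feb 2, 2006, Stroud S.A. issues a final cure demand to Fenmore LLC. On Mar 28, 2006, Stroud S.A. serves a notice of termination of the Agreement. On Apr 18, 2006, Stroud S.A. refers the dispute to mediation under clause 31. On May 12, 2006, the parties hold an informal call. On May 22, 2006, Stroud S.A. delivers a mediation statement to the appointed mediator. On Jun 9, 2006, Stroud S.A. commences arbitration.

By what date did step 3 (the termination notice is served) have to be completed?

Mar 29, 2006

Step 3 runs from Dec 18, 2005, when the default notice is delivered. 101 days after Dec 18, 2005 is Mar 29, 2006.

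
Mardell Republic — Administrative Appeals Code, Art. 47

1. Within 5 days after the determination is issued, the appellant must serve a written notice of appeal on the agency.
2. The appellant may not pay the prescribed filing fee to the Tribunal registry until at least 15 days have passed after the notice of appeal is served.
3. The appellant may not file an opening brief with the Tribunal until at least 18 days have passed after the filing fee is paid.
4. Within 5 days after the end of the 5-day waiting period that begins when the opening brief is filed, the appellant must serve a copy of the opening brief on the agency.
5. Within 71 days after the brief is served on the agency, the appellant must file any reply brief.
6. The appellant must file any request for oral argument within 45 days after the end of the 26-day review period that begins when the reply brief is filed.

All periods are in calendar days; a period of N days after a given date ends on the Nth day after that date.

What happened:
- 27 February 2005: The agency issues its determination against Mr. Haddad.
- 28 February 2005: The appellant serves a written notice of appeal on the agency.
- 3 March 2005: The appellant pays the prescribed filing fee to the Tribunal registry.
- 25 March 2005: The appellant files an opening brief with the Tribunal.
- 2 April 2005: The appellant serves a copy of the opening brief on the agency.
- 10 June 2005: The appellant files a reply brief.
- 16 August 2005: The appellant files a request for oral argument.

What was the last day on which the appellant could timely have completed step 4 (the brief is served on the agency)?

4 April 2005

The opening brief is filed on 25 March 2005; the 5-day waiting period therefore ends 30 March 2005, and step 4 runs from that date. 5 days after 30 March 2005 is 4 April 2005.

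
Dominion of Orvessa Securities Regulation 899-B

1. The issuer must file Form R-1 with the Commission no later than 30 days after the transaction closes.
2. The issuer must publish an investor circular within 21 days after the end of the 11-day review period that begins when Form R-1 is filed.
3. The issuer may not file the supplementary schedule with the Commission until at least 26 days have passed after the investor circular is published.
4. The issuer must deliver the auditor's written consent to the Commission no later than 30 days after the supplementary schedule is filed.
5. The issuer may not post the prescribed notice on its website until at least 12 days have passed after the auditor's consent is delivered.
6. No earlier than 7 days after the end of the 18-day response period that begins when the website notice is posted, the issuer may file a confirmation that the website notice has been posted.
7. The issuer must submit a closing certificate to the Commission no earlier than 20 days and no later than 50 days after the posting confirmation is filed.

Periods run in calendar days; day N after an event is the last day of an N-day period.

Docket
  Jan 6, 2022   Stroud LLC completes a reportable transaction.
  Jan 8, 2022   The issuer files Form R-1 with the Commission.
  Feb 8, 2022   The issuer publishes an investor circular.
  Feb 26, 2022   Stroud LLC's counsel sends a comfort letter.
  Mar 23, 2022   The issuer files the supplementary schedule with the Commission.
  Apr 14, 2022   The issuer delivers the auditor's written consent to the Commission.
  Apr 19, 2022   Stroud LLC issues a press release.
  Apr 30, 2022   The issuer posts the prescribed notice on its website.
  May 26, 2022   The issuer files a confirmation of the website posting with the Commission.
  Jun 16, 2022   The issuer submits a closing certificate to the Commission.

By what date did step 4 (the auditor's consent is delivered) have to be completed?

Step 4 runs from Mar 23, 2022, when the supplementary schedule is filed. 30 days after Mar 23, 2022 is Apr 22, 2022.

Apr 22, 2022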